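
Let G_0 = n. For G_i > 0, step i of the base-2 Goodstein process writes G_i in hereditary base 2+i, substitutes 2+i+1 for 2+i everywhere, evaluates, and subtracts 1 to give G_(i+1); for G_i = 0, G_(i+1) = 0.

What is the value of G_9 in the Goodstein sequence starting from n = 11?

1997331745490

G_0=11  [base 2] 2^(2 + 1) + 2 + 1  →[2↦3]→  3^(3 + 1) + 3 + 1 = 85  −1 ⇒ G_1=84
G_1=84  [base 3] 3^(3 + 1) + 3  →[3↦4]→  4^(4 + 1) + 4 = 1028  −1 ⇒ G_2=1027
G_2=1027  [base 4] 4^(4 + 1) + 3  →[4↦5]→  5^(5 + 1) + 3 = 15628  −1 ⇒ G_3=15627
G_3=15627  [base 5] 5^(5 + 1) + 2  →[5↦6]→  6^(6 + 1) + 2 = 279938  −1 ⇒ G_4=279937
G_4=279937  [base 6] 6^(6 + 1) + 1  →[6↦7]→  7^(7 + 1) + 1 = 5764802  −1 ⇒ G_5=5764801
G_5=5764801  [base 7] 7^(7 + 1)  →[7↦8]→  8^(8 + 1) = 134217728  −1 ⇒ G_6=134217727
G_6=134217727  [base 8] 7·8^8 + 7·8^7 + 7·8^6 + 7·8^5 + 7·8^4 + 7·8^3 + 7·8^2 + 7·8 + 7  →[8↦9]→  7·9^9 + 7·9^7 + 7·9^6 + 7·9^5 + 7·9^4 + 7·9^3 + 7·9^2 + 7·9 + 7 = 2749609303  −1 ⇒ G_7=2749609302
G_7=2749609302  [base 9] 7·9^9 + 7·9^7 + 7·9^6 + 7·9^5 + 7·9^4 + 7·9^3 + 7·9^2 + 7·9 + 6  →[9↦10]→  7·10^10 + 7·10^7 + 7·10^6 + 7·10^5 + 7·10^4 + 7·10^3 + 7·10^2 + 7·10 + 6 = 70077777776  −1 ⇒ G_8=70077777775
G_8=70077777775  [base 10] 7·10^10 + 7·10^7 + 7·10^6 + 7·10^5 + 7·10^4 + 7·10^3 + 7·10^2 + 7·10 + 5  →[10↦11]→  7·11^11 + 7·11^7 + 7·11^6 + 7·11^5 + 7·11^4 + 7·11^3 + 7·11^2 + 7·11 + 5 = 1997331745491  −1 ⇒ G_9=1997331745490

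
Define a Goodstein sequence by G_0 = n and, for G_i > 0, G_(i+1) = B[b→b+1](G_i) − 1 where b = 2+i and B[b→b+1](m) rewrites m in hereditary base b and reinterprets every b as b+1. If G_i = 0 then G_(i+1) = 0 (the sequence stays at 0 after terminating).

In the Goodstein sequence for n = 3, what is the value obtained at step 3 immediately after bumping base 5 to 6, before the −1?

2

i=0: 3 = 2 + 1 (b=2); 2→3: 3 + 1 = 4; 4−1 = 3
i=1: 3 = 3 (b=3); 3→4: 4 = 4; 4−1 = 3
i=2: 3 = 3 (b=4); 4→5: 3 = 3; 3−1 = 2
i=3: 2 = 2 (b=5); 5→6: 2 = 2; 2−1 = 1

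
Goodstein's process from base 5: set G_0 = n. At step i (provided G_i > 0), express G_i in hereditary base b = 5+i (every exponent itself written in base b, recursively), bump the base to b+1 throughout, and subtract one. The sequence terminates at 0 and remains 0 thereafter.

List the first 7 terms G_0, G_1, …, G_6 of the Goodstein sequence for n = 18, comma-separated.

(0) 18|_5 = 3·5 + 3 ↦ 3·6 + 3|_6 = 21 ⇒ 20
(1) 20|_6 = 3·6 + 2 ↦ 3·7 + 2|_7 = 23 ⇒ 22
(2) 22|_7 = 3·7 + 1 ↦ 3·8 + 1|_8 = 25 ⇒ 24
(3) 24|_8 = 3·8 ↦ 3·9|_9 = 27 ⇒ 26
(4) 26|_9 = 2·9 + 8 ↦ 2·10 + 8|_10 = 28 ⇒ 27
(5) 27|_10 = 2·10 + 7 ↦ 2·11 + 7|_11 = 29 ⇒ 28

18, 20, 22, 24, 26, 27, 28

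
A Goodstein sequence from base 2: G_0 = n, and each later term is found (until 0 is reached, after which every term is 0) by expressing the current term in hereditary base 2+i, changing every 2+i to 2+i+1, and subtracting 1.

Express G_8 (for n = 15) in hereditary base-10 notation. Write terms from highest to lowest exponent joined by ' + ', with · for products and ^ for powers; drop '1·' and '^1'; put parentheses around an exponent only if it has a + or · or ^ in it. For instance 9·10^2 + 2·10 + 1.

10^(10 + 1) + 7·10^7 + 7·10^6 + 7·10^5 + 7·10^4 + 7·10^3 + 7·10^2 + 7·10 + 5

i=0: 15 = 2^(2 + 1) + 2^2 + 2 + 1 (b=2); 2→3: 3^(3 + 1) + 3^3 + 3 + 1 = 112; 112−1 = 111
i=1: 111 = 3^(3 + 1) + 3^3 + 3 (b=3); 3→4: 4^(4 + 1) + 4^4 + 4 = 1284; 1284−1 = 1283
i=2: 1283 = 4^(4 + 1) + 4^4 + 3 (b=4); 4→5: 5^(5 + 1) + 5^5 + 3 = 18753; 18753−1 = 18752
i=3: 18752 = 5^(5 + 1) + 5^5 + 2 (b=5); 5→6: 6^(6 + 1) + 6^6 + 2 = 326594; 326594−1 = 326593
i=4: 326593 = 6^(6 + 1) + 6^6 + 1 (b=6); 6→7: 7^(7 + 1) + 7^7 + 1 = 6588345; 6588345−1 = 6588344
i=5: 6588344 = 7^(7 + 1) + 7^7 (b=7); 7→8: 8^(8 + 1) + 8^8 = 150994944; 150994944−1 = 150994943
i=6: 150994943 = 8^(8 + 1) + 7·8^7 + 7·8^6 + 7·8^5 + 7·8^4 + 7·8^3 + 7·8^2 + 7·8 + 7 (b=8); 8→9: 9^(9 + 1) + 7·9^7 + 7·9^6 + 7·9^5 + 7·9^4 + 7·9^3 + 7·9^2 + 7·9 + 7 = 3524450281; 3524450281−1 = 3524450280
i=7: 3524450280 = 9^(9 + 1) + 7·9^7 + 7·9^6 + 7·9^5 + 7·9^4 + 7·9^3 + 7·9^2 + 7·9 + 6 (b=9); 9→10: 10^(10 + 1) + 7·10^7 + 7·10^6 + 7·10^5 + 7·10^4 + 7·10^3 + 7·10^2 + 7·10 + 6 = 100077777776; 100077777776−1 = 100077777775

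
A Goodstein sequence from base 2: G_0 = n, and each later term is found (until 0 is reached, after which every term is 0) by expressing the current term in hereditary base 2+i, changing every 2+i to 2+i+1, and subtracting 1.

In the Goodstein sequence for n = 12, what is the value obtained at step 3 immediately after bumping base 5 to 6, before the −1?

base 2: 12 = 2^(2 + 1) + 2^2; at 3: 3^(3 + 1) + 3^3 = 108; next = 107
base 3: 107 = 3^(3 + 1) + 2·3^2 + 2·3 + 2; at 4: 4^(4 + 1) + 2·4^2 + 2·4 + 2 = 1066; next = 1065
base 4: 1065 = 4^(4 + 1) + 2·4^2 + 2·4 + 1; at 5: 5^(5 + 1) + 2·5^2 + 2·5 + 1 = 15686; next = 15685
base 5: 15685 = 5^(5 + 1) + 2·5^2 + 2·5; at 6: 6^(6 + 1) + 2·6^2 + 2·6 = 280020; next = 280019

280020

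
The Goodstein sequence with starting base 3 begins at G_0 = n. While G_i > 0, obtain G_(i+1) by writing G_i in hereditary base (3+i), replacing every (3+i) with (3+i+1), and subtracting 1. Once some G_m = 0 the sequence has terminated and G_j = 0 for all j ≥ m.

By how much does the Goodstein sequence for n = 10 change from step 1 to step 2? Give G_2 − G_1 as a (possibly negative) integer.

8

(0) 10|_3 = 3^2 + 1 ↦ 4^2 + 1|_4 = 17 ⇒ 16
(1) 16|_4 = 4^2 ↦ 5^2|_5 = 25 ⇒ 24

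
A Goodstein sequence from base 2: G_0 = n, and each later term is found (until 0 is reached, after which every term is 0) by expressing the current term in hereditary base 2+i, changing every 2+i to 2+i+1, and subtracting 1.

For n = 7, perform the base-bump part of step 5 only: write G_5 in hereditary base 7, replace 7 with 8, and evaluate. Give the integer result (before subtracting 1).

16777216

[0] 7 ≡ 2^2 + 2 + 1 (base 2). Lift 3: 31. −1: 30.
[1] 30 ≡ 3^3 + 3 (base 3). Lift 4: 260. −1: 259.
[2] 259 ≡ 4^4 + 3 (base 4). Lift 5: 3128. −1: 3127.
[3] 3127 ≡ 5^5 + 2 (base 5). Lift 6: 46658. −1: 46657.
[4] 46657 ≡ 6^6 + 1 (base 6). Lift 7: 823544. −1: 823543.
[5] 823543 ≡ 7^7 (base 7). Lift 8: 16777216. −1: 16777215.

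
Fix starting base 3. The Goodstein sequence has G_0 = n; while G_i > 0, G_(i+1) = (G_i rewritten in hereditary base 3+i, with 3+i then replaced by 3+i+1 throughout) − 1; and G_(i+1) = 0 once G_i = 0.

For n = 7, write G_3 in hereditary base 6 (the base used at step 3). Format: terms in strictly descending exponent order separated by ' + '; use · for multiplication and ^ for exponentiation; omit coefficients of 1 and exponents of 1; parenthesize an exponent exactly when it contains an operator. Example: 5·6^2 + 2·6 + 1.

6 + 3

G_0 = 7. HB_3(7) = 2·3 + 1. Bump = 9. G_1 = 8.
G_1 = 8. HB_4(8) = 2·4. Bump = 10. G_2 = 9.
G_2 = 9. HB_5(9) = 5 + 4. Bump = 10. G_3 = 9.
G_3 = 9. HB_6(9) = 6 + 3. Bump = 10. G_4 = 9.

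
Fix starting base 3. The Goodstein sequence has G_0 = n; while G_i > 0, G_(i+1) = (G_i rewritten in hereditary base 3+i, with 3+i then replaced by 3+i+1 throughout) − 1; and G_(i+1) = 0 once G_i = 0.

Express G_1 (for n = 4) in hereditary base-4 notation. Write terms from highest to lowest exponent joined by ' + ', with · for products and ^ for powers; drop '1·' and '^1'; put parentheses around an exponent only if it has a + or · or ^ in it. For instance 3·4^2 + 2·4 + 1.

4

base 3: 4 = 3 + 1; at 4: 4 + 1 = 5; next = 4
base 4: 4 = 4; at 5: 5 = 5; next = 4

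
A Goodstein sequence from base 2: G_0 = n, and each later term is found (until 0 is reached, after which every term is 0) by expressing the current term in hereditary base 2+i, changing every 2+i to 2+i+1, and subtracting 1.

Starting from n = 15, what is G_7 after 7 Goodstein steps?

[0] 15 ≡ 2^(2 + 1) + 2^2 + 2 + 1 (base 2). Lift 3: 112. −1: 111.
[1] 111 ≡ 3^(3 + 1) + 3^3 + 3 (base 3). Lift 4: 1284. −1: 1283.
[2] 1283 ≡ 4^(4 + 1) + 4^4 + 3 (base 4). Lift 5: 18753. −1: 18752.
[3] 18752 ≡ 5^(5 + 1) + 5^5 + 2 (base 5). Lift 6: 326594. −1: 326593.
[4] 326593 ≡ 6^(6 + 1) + 6^6 + 1 (base 6). Lift 7: 6588345. −1: 6588344.
[5] 6588344 ≡ 7^(7 + 1) + 7^7 (base 7). Lift 8: 150994944. −1: 150994943.
[6] 150994943 ≡ 8^(8 + 1) + 7·8^7 + 7·8^6 + 7·8^5 + 7·8^4 + 7·8^3 + 7·8^2 + 7·8 + 7 (base 8). Lift 9: 3524450281. −1: 3524450280.
[7] 3524450280 ≡ 9^(9 + 1) + 7·9^7 + 7·9^6 + 7·9^5 + 7·9^4 + 7·9^3 + 7·9^2 + 7·9 + 6 (base 9). Lift 10: 100077777776. −1: 100077777775.

3524450280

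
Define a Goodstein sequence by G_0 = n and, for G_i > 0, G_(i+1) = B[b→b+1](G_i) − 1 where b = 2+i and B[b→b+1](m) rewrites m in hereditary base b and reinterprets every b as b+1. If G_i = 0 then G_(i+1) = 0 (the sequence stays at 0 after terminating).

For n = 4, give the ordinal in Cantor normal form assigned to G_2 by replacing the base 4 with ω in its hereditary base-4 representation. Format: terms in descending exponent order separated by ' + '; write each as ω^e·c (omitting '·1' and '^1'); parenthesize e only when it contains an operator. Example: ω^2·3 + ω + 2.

base 2: 4 = 2^2; at 3: 3^3 = 27; next = 26
base 3: 26 = 2·3^2 + 2·3 + 2; at 4: 2·4^2 + 2·4 + 2 = 42; next = 41
base 4: 41 = 2·4^2 + 2·4 + 1; at 5: 2·5^2 + 2·5 + 1 = 61; next = 60

ω^2·2 + ω·2 + 1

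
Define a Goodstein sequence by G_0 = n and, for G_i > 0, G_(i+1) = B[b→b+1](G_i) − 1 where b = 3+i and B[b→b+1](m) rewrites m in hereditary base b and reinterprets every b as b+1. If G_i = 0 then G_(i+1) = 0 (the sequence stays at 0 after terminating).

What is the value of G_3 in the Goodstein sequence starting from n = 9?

i=0: 9 = 3^2 (b=3); 3→4: 4^2 = 16; 16−1 = 15
i=1: 15 = 3·4 + 3 (b=4); 4→5: 3·5 + 3 = 18; 18−1 = 17
i=2: 17 = 3·5 + 2 (b=5); 5→6: 3·6 + 2 = 20; 20−1 = 19

19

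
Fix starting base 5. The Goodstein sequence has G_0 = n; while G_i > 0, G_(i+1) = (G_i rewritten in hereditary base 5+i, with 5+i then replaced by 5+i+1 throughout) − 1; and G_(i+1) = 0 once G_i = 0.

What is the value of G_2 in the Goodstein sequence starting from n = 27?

49

27 —HB5→ 5^2 + 2 —bump→ 6^2 + 2 = 38 —(−1)→ 37
37 —HB6→ 6^2 + 1 —bump→ 7^2 + 1 = 50 —(−1)→ 49
49 —HB7→ 7^2 —bump→ 8^2 = 64 —(−1)→ 63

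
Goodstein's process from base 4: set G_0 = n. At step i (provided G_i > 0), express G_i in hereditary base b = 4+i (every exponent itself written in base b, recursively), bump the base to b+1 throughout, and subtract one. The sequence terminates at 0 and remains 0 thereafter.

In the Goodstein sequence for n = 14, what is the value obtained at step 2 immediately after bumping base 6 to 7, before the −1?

G_0=14  [base 4] 3·4 + 2  →[4↦5]→  3·5 + 2 = 17  −1 ⇒ G_1=16
G_1=16  [base 5] 3·5 + 1  →[5↦6]→  3·6 + 1 = 19  −1 ⇒ G_2=18
G_2=18  [base 6] 3·6  →[6↦7]→  3·7 = 21  −1 ⇒ G_3=20

21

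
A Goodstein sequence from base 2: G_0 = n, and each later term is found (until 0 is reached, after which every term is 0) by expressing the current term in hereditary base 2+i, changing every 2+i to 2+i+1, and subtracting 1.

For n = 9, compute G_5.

G_0 = 9. HB_2(9) = 2^(2 + 1) + 1. Bump = 82. G_1 = 81.
G_1 = 81. HB_3(81) = 3^(3 + 1). Bump = 1024. G_2 = 1023.
G_2 = 1023. HB_4(1023) = 3·4^4 + 3·4^3 + 3·4^2 + 3·4 + 3. Bump = 9843. G_3 = 9842.
G_3 = 9842. HB_5(9842) = 3·5^5 + 3·5^3 + 3·5^2 + 3·5 + 2. Bump = 140744. G_4 = 140743.
G_4 = 140743. HB_6(140743) = 3·6^6 + 3·6^3 + 3·6^2 + 3·6 + 1. Bump = 2471827. G_5 = 2471826.
G_5 = 2471826. HB_7(2471826) = 3·7^7 + 3·7^3 + 3·7^2 + 3·7. Bump = 50333400. G_6 = 50333399.

2471826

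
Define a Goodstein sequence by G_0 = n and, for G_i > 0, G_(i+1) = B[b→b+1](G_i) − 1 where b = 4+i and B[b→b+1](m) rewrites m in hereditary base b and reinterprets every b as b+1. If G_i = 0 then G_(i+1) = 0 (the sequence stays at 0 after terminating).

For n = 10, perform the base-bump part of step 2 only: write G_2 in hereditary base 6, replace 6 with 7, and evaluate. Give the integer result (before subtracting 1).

14

[0] 10 ≡ 2·4 + 2 (base 4). Lift 5: 12. −1: 11.
[1] 11 ≡ 2·5 + 1 (base 5). Lift 6: 13. −1: 12.
[2] 12 ≡ 2·6 (base 6). Lift 7: 14. −1: 13.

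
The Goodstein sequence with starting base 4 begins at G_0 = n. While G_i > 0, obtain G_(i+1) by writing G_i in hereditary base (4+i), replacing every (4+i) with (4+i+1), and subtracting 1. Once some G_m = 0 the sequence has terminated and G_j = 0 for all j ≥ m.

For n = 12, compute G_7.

12 —HB4→ 3·4 —bump→ 3·5 = 15 —(−1)→ 14
14 —HB5→ 2·5 + 4 —bump→ 2·6 + 4 = 16 —(−1)→ 15
15 —HB6→ 2·6 + 3 —bump→ 2·7 + 3 = 17 —(−1)→ 16
16 —HB7→ 2·7 + 2 —bump→ 2·8 + 2 = 18 —(−1)→ 17
17 —HB8→ 2·8 + 1 —bump→ 2·9 + 1 = 19 —(−1)→ 18
18 —HB9→ 2·9 —bump→ 2·10 = 20 —(−1)→ 19
19 —HB10→ 10 + 9 —bump→ 11 + 9 = 20 —(−1)→ 19

19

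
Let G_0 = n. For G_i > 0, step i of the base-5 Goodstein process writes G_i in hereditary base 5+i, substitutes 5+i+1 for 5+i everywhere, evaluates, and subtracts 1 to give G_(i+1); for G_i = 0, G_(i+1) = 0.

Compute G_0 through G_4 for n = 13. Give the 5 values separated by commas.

13, 14, 15, 16, 17

13 —HB5→ 2·5 + 3 —bump→ 2·6 + 3 = 15 —(−1)→ 14
14 —HB6→ 2·6 + 2 —bump→ 2·7 + 2 = 16 —(−1)→ 15
15 —HB7→ 2·7 + 1 —bump→ 2·8 + 1 = 17 —(−1)→ 16
16 —HB8→ 2·8 —bump→ 2·9 = 18 —(−1)→ 17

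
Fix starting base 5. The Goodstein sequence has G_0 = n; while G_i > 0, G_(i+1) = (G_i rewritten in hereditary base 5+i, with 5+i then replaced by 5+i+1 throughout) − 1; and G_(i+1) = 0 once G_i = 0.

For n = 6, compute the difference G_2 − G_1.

0

G_0=6  [base 5] 5 + 1  →[5↦6]→  6 + 1 = 7  −1 ⇒ G_1=6
G_1=6  [base 6] 6  →[6↦7]→  7 = 7  −1 ⇒ G_2=6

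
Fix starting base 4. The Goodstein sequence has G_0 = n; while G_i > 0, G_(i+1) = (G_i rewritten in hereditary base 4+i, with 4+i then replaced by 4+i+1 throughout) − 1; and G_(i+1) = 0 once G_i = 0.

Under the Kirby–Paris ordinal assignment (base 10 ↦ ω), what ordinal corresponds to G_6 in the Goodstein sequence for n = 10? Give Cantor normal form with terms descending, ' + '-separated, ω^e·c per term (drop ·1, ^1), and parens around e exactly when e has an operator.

G_0 = 10. HB_4(10) = 2·4 + 2. Bump = 12. G_1 = 11.
G_1 = 11. HB_5(11) = 2·5 + 1. Bump = 13. G_2 = 12.
G_2 = 12. HB_6(12) = 2·6. Bump = 14. G_3 = 13.
G_3 = 13. HB_7(13) = 7 + 6. Bump = 14. G_4 = 13.
G_4 = 13. HB_8(13) = 8 + 5. Bump = 14. G_5 = 13.
G_5 = 13. HB_9(13) = 9 + 4. Bump = 14. G_6 = 13.
G_6 = 13. HB_10(13) = 10 + 3. Bump = 14. G_7 = 13.

ω + 3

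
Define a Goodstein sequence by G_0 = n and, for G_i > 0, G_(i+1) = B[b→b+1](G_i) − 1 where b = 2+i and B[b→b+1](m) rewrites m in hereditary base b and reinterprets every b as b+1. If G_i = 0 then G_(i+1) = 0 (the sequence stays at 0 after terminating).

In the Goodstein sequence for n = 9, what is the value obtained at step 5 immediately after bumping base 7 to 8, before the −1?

(0) 9|_2 = 2^(2 + 1) + 1 ↦ 3^(3 + 1) + 1|_3 = 82 ⇒ 81
(1) 81|_3 = 3^(3 + 1) ↦ 4^(4 + 1)|_4 = 1024 ⇒ 1023
(2) 1023|_4 = 3·4^4 + 3·4^3 + 3·4^2 + 3·4 + 3 ↦ 3·5^5 + 3·5^3 + 3·5^2 + 3·5 + 3|_5 = 9843 ⇒ 9842
(3) 9842|_5 = 3·5^5 + 3·5^3 + 3·5^2 + 3·5 + 2 ↦ 3·6^6 + 3·6^3 + 3·6^2 + 3·6 + 2|_6 = 140744 ⇒ 140743
(4) 140743|_6 = 3·6^6 + 3·6^3 + 3·6^2 + 3·6 + 1 ↦ 3·7^7 + 3·7^3 + 3·7^2 + 3·7 + 1|_7 = 2471827 ⇒ 2471826

50333400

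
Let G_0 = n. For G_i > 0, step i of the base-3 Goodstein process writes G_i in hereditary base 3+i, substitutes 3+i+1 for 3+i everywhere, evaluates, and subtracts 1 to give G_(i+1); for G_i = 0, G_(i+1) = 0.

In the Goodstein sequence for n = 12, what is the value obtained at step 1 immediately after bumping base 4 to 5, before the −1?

i=0: 12 = 3^2 + 3 (b=3); 3→4: 4^2 + 4 = 20; 20−1 = 19
i=1: 19 = 4^2 + 3 (b=4); 4→5: 5^2 + 3 = 28; 28−1 = 27

28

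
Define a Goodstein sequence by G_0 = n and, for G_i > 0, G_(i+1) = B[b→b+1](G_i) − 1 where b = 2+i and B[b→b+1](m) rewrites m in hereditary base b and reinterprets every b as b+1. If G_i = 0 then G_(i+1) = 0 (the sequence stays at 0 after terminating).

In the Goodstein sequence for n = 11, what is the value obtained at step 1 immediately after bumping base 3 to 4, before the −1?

step 0: 11 = 2^(2 + 1) + 2 + 1; sub 3 for 2: 3^(3 + 1) + 3 + 1; = 85; G_1 = 85−1 = 84
step 1: 84 = 3^(3 + 1) + 3; sub 4 for 3: 4^(4 + 1) + 4; = 1028; G_2 = 1028−1 = 1027

1028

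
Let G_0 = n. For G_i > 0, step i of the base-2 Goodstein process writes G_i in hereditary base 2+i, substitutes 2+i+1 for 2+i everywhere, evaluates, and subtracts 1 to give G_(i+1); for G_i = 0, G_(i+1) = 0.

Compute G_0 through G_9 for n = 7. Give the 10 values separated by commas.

7, 30, 259, 3127, 46657, 823543, 16777215, 37665879, 77777775, 150051213

G_0=7  [base 2] 2^2 + 2 + 1  →[2↦3]→  3^3 + 3 + 1 = 31  −1 ⇒ G_1=30
G_1=30  [base 3] 3^3 + 3  →[3↦4]→  4^4 + 4 = 260  −1 ⇒ G_2=259
G_2=259  [base 4] 4^4 + 3  →[4↦5]→  5^5 + 3 = 3128  −1 ⇒ G_3=3127
G_3=3127  [base 5] 5^5 + 2  →[5↦6]→  6^6 + 2 = 46658  −1 ⇒ G_4=46657
G_4=46657  [base 6] 6^6 + 1  →[6↦7]→  7^7 + 1 = 823544  −1 ⇒ G_5=823543
G_5=823543  [base 7] 7^7  →[7↦8]→  8^8 = 16777216  −1 ⇒ G_6=16777215
G_6=16777215  [base 8] 7·8^7 + 7·8^6 + 7·8^5 + 7·8^4 + 7·8^3 + 7·8^2 + 7·8 + 7  →[8↦9]→  7·9^7 + 7·9^6 + 7·9^5 + 7·9^4 + 7·9^3 + 7·9^2 + 7·9 + 7 = 37665880  −1 ⇒ G_7=37665879
G_7=37665879  [base 9] 7·9^7 + 7·9^6 + 7·9^5 + 7·9^4 + 7·9^3 + 7·9^2 + 7·9 + 6  →[9↦10]→  7·10^7 + 7·10^6 + 7·10^5 + 7·10^4 + 7·10^3 + 7·10^2 + 7·10 + 6 = 77777776  −1 ⇒ G_8=77777775
G_8=77777775  [base 10] 7·10^7 + 7·10^6 + 7·10^5 + 7·10^4 + 7·10^3 + 7·10^2 + 7·10 + 5  →[10↦11]→  7·11^7 + 7·11^6 + 7·11^5 + 7·11^4 + 7·11^3 + 7·11^2 + 7·11 + 5 = 150051214  −1 ⇒ G_9=150051213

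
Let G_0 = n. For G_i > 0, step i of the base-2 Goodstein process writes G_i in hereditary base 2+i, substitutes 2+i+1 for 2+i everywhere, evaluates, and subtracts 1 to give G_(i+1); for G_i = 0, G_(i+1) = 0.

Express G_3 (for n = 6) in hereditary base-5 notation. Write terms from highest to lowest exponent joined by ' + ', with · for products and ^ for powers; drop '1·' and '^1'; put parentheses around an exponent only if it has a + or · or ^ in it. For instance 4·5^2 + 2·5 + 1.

base 2: 6 = 2^2 + 2; at 3: 3^3 + 3 = 30; next = 29
base 3: 29 = 3^3 + 2; at 4: 4^4 + 2 = 258; next = 257
base 4: 257 = 4^4 + 1; at 5: 5^5 + 1 = 3126; next = 3125

5^5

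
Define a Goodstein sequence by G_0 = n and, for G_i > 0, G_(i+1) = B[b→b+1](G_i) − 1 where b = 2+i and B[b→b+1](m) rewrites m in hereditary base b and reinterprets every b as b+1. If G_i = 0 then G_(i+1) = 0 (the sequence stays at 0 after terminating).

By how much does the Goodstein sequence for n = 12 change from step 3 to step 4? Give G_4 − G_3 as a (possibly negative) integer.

12 —HB2→ 2^(2 + 1) + 2^2 —bump→ 3^(3 + 1) + 3^3 = 108 —(−1)→ 107
107 —HB3→ 3^(3 + 1) + 2·3^2 + 2·3 + 2 —bump→ 4^(4 + 1) + 2·4^2 + 2·4 + 2 = 1066 —(−1)→ 1065
1065 —HB4→ 4^(4 + 1) + 2·4^2 + 2·4 + 1 —bump→ 5^(5 + 1) + 2·5^2 + 2·5 + 1 = 15686 —(−1)→ 15685
15685 —HB5→ 5^(5 + 1) + 2·5^2 + 2·5 —bump→ 6^(6 + 1) + 2·6^2 + 2·6 = 280020 —(−1)→ 280019

264334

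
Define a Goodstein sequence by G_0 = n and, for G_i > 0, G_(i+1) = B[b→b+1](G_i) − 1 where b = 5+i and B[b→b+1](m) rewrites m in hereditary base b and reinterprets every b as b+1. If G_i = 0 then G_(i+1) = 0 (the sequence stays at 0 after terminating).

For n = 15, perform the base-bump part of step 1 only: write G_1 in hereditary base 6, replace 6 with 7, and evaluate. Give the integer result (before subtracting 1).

step 0: 15 = 3·5; sub 6 for 5: 3·6; = 18; G_1 = 18−1 = 17
step 1: 17 = 2·6 + 5; sub 7 for 6: 2·7 + 5; = 19; G_2 = 19−1 = 18

19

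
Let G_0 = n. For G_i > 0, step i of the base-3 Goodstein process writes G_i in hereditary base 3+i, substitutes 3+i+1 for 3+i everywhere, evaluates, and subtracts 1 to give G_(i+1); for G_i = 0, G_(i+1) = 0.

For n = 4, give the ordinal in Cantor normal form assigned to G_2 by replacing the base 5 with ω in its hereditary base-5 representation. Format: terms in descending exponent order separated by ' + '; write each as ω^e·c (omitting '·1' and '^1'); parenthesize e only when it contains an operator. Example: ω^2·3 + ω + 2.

G_0=4  [base 3] 3 + 1  →[3↦4]→  4 + 1 = 5  −1 ⇒ G_1=4
G_1=4  [base 4] 4  →[4↦5]→  5 = 5  −1 ⇒ G_2=4

4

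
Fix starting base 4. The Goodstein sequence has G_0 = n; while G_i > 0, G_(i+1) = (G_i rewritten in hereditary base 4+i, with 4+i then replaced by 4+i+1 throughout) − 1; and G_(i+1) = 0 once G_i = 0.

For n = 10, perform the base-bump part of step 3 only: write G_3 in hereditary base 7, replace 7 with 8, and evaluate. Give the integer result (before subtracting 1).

[0] 10 ≡ 2·4 + 2 (base 4). Lift 5: 12. −1: 11.
[1] 11 ≡ 2·5 + 1 (base 5). Lift 6: 13. −1: 12.
[2] 12 ≡ 2·6 (base 6). Lift 7: 14. −1: 13.
[3] 13 ≡ 7 + 6 (base 7). Lift 8: 14. −1: 13.

14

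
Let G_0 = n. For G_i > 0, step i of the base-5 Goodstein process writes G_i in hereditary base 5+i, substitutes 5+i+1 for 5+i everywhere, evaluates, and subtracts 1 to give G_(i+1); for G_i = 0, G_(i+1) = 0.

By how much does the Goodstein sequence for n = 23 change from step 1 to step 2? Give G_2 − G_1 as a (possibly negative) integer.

3

G_0 = 23. HB_5(23) = 4·5 + 3. Bump = 27. G_1 = 26.
G_1 = 26. HB_6(26) = 4·6 + 2. Bump = 30. G_2 = 29.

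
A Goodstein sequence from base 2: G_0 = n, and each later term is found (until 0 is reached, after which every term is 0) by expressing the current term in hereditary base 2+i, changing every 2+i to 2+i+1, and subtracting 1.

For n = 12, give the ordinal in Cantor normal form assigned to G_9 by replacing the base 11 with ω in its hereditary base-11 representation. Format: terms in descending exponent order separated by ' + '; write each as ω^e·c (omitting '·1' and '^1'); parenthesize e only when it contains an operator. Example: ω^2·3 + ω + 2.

[0] 12 ≡ 2^(2 + 1) + 2^2 (base 2). Lift 3: 108. −1: 107.
[1] 107 ≡ 3^(3 + 1) + 2·3^2 + 2·3 + 2 (base 3). Lift 4: 1066. −1: 1065.
[2] 1065 ≡ 4^(4 + 1) + 2·4^2 + 2·4 + 1 (base 4). Lift 5: 15686. −1: 15685.
[3] 15685 ≡ 5^(5 + 1) + 2·5^2 + 2·5 (base 5). Lift 6: 280020. −1: 280019.
[4] 280019 ≡ 6^(6 + 1) + 2·6^2 + 6 + 5 (base 6). Lift 7: 5764911. −1: 5764910.
[5] 5764910 ≡ 7^(7 + 1) + 2·7^2 + 7 + 4 (base 7). Lift 8: 134217868. −1: 134217867.
[6] 134217867 ≡ 8^(8 + 1) + 2·8^2 + 8 + 3 (base 8). Lift 9: 3486784575. −1: 3486784574.
[7] 3486784574 ≡ 9^(9 + 1) + 2·9^2 + 9 + 2 (base 9). Lift 10: 100000000212. −1: 100000000211.
[8] 100000000211 ≡ 10^(10 + 1) + 2·10^2 + 10 + 1 (base 10). Lift 11: 3138428376975. −1: 3138428376974.

ω^(ω + 1) + ω^2·2 + ω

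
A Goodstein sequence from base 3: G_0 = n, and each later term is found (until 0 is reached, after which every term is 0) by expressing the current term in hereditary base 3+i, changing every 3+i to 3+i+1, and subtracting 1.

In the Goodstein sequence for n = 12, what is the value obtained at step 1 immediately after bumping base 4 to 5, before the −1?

base 3: 12 = 3^2 + 3; at 4: 4^2 + 4 = 20; next = 19
base 4: 19 = 4^2 + 3; at 5: 5^2 + 3 = 28; next = 27

28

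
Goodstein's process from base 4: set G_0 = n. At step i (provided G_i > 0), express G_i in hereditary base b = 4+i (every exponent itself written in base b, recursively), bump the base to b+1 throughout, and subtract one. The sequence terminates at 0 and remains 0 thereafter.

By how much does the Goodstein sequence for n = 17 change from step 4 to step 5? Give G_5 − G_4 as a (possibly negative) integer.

base 4: 17 = 4^2 + 1; at 5: 5^2 + 1 = 26; next = 25
base 5: 25 = 5^2; at 6: 6^2 = 36; next = 35
base 6: 35 = 5·6 + 5; at 7: 5·7 + 5 = 40; next = 39
base 7: 39 = 5·7 + 4; at 8: 5·8 + 4 = 44; next = 43
base 8: 43 = 5·8 + 3; at 9: 5·9 + 3 = 48; next = 47

4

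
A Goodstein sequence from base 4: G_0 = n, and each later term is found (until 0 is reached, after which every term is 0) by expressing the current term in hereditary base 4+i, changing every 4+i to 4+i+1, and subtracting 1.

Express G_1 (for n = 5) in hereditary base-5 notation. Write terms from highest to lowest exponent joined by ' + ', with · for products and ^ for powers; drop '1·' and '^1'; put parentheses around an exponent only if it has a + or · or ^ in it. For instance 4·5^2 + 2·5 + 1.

5

step 0: 5 = 4 + 1; sub 5 for 4: 5 + 1; = 6; G_1 = 6−1 = 5
step 1: 5 = 5; sub 6 for 5: 6; = 6; G_2 = 6−1 = 5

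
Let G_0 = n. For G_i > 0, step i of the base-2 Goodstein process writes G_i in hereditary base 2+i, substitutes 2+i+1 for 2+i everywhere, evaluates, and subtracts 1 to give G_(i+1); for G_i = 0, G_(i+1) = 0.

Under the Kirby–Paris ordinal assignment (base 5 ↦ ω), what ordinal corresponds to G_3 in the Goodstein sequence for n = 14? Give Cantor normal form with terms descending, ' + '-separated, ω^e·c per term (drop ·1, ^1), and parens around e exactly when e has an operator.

(0) 14|_2 = 2^(2 + 1) + 2^2 + 2 ↦ 3^(3 + 1) + 3^3 + 3|_3 = 111 ⇒ 110
(1) 110|_3 = 3^(3 + 1) + 3^3 + 2 ↦ 4^(4 + 1) + 4^4 + 2|_4 = 1282 ⇒ 1281
(2) 1281|_4 = 4^(4 + 1) + 4^4 + 1 ↦ 5^(5 + 1) + 5^5 + 1|_5 = 18751 ⇒ 18750
(3) 18750|_5 = 5^(5 + 1) + 5^5 ↦ 6^(6 + 1) + 6^6|_6 = 326592 ⇒ 326591

ω^(ω + 1) + ω^ω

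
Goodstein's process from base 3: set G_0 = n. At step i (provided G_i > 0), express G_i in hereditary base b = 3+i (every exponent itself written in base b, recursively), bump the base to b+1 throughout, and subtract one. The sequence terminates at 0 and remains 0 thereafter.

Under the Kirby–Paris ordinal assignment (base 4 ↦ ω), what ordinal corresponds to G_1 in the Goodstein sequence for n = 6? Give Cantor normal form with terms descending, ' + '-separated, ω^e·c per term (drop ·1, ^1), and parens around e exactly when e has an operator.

ω + 3

G_0=6  [base 3] 2·3  →[3↦4]→  2·4 = 8  −1 ⇒ G_1=7
G_1=7  [base 4] 4 + 3  →[4↦5]→  5 + 3 = 8  −1 ⇒ G_2=7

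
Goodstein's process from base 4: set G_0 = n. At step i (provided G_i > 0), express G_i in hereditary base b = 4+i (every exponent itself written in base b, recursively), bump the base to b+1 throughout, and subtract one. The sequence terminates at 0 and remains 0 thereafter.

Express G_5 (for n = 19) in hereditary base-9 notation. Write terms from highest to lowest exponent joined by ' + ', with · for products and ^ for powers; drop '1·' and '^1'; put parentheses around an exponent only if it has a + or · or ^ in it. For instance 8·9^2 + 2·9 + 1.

[0] 19 ≡ 4^2 + 3 (base 4). Lift 5: 28. −1: 27.
[1] 27 ≡ 5^2 + 2 (base 5). Lift 6: 38. −1: 37.
[2] 37 ≡ 6^2 + 1 (base 6). Lift 7: 50. −1: 49.
[3] 49 ≡ 7^2 (base 7). Lift 8: 64. −1: 63.
[4] 63 ≡ 7·8 + 7 (base 8). Lift 9: 70. −1: 69.
[5] 69 ≡ 7·9 + 6 (base 9). Lift 10: 76. −1: 75.

7·9 + 6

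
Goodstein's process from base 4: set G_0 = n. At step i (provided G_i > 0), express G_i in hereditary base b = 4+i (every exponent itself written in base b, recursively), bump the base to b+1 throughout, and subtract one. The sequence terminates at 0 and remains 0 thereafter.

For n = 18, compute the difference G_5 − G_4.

step 0: 18 = 4^2 + 2; sub 5 for 4: 5^2 + 2; = 27; G_1 = 27−1 = 26
step 1: 26 = 5^2 + 1; sub 6 for 5: 6^2 + 1; = 37; G_2 = 37−1 = 36
step 2: 36 = 6^2; sub 7 for 6: 7^2; = 49; G_3 = 49−1 = 48
step 3: 48 = 6·7 + 6; sub 8 for 7: 6·8 + 6; = 54; G_4 = 54−1 = 53
step 4: 53 = 6·8 + 5; sub 9 for 8: 6·9 + 5; = 59; G_5 = 59−1 = 58

5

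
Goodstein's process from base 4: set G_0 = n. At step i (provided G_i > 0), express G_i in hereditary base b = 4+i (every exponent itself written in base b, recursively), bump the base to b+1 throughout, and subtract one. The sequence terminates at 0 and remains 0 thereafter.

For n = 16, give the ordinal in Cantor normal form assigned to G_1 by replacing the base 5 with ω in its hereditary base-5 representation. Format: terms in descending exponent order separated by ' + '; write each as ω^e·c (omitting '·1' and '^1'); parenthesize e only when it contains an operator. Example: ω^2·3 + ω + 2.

step 0: 16 = 4^2; sub 5 for 4: 5^2; = 25; G_1 = 25−1 = 24
step 1: 24 = 4·5 + 4; sub 6 for 5: 4·6 + 4; = 28; G_2 = 28−1 = 27

ω·4 + 4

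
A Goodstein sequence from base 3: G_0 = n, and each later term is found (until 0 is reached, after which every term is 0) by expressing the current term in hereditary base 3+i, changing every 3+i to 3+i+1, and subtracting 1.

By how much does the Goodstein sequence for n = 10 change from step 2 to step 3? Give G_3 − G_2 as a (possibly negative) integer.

3

step 0: 10 = 3^2 + 1; sub 4 for 3: 4^2 + 1; = 17; G_1 = 17−1 = 16
step 1: 16 = 4^2; sub 5 for 4: 5^2; = 25; G_2 = 25−1 = 24
step 2: 24 = 4·5 + 4; sub 6 for 5: 4·6 + 4; = 28; G_3 = 28−1 = 27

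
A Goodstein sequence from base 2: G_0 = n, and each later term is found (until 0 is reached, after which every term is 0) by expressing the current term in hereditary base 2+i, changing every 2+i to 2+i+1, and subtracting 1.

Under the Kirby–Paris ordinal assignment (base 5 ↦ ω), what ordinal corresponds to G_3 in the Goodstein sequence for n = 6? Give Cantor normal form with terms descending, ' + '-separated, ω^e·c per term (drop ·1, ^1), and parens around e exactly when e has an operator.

ω^ω

step 0: 6 = 2^2 + 2; sub 3 for 2: 3^3 + 3; = 30; G_1 = 30−1 = 29
step 1: 29 = 3^3 + 2; sub 4 for 3: 4^4 + 2; = 258; G_2 = 258−1 = 257
step 2: 257 = 4^4 + 1; sub 5 for 4: 5^5 + 1; = 3126; G_3 = 3126−1 = 3125
step 3: 3125 = 5^5; sub 6 for 5: 6^6; = 46656; G_4 = 46656−1 = 46655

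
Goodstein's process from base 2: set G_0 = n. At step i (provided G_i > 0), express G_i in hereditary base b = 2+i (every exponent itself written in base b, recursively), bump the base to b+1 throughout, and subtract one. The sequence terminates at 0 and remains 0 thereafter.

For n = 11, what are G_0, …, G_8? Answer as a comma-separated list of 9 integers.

11, 84, 1027, 15627, 279937, 5764801, 134217727, 2749609302, 70077777775

(0) 11|_2 = 2^(2 + 1) + 2 + 1 ↦ 3^(3 + 1) + 3 + 1|_3 = 85 ⇒ 84
(1) 84|_3 = 3^(3 + 1) + 3 ↦ 4^(4 + 1) + 4|_4 = 1028 ⇒ 1027
(2) 1027|_4 = 4^(4 + 1) + 3 ↦ 5^(5 + 1) + 3|_5 = 15628 ⇒ 15627
(3) 15627|_5 = 5^(5 + 1) + 2 ↦ 6^(6 + 1) + 2|_6 = 279938 ⇒ 279937
(4) 279937|_6 = 6^(6 + 1) + 1 ↦ 7^(7 + 1) + 1|_7 = 5764802 ⇒ 5764801
(5) 5764801|_7 = 7^(7 + 1) ↦ 8^(8 + 1)|_8 = 134217728 ⇒ 134217727
(6) 134217727|_8 = 7·8^8 + 7·8^7 + 7·8^6 + 7·8^5 + 7·8^4 + 7·8^3 + 7·8^2 + 7·8 + 7 ↦ 7·9^9 + 7·9^7 + 7·9^6 + 7·9^5 + 7·9^4 + 7·9^3 + 7·9^2 + 7·9 + 7|_9 = 2749609303 ⇒ 2749609302
(7) 2749609302|_9 = 7·9^9 + 7·9^7 + 7·9^6 + 7·9^5 + 7·9^4 + 7·9^3 + 7·9^2 + 7·9 + 6 ↦ 7·10^10 + 7·10^7 + 7·10^6 + 7·10^5 + 7·10^4 + 7·10^3 + 7·10^2 + 7·10 + 6|_10 = 70077777776 ⇒ 70077777775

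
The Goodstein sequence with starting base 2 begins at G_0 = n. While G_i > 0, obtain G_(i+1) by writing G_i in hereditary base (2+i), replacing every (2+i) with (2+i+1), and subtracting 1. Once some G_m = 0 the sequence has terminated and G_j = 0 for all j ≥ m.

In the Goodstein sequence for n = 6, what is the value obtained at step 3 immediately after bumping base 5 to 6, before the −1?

46656

i=0: 6 = 2^2 + 2 (b=2); 2→3: 3^3 + 3 = 30; 30−1 = 29
i=1: 29 = 3^3 + 2 (b=3); 3→4: 4^4 + 2 = 258; 258−1 = 257
i=2: 257 = 4^4 + 1 (b=4); 4→5: 5^5 + 1 = 3126; 3126−1 = 3125
i=3: 3125 = 5^5 (b=5); 5→6: 6^6 = 46656; 46656−1 = 46655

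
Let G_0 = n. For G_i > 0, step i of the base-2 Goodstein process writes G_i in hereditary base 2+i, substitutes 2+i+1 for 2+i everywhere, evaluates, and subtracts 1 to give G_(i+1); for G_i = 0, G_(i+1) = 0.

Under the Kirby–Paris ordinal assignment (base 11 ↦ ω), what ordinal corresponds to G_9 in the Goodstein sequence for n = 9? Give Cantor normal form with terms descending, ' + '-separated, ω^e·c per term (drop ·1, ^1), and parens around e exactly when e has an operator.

i=0: 9 = 2^(2 + 1) + 1 (b=2); 2→3: 3^(3 + 1) + 1 = 82; 82−1 = 81
i=1: 81 = 3^(3 + 1) (b=3); 3→4: 4^(4 + 1) = 1024; 1024−1 = 1023
i=2: 1023 = 3·4^4 + 3·4^3 + 3·4^2 + 3·4 + 3 (b=4); 4→5: 3·5^5 + 3·5^3 + 3·5^2 + 3·5 + 3 = 9843; 9843−1 = 9842
i=3: 9842 = 3·5^5 + 3·5^3 + 3·5^2 + 3·5 + 2 (b=5); 5→6: 3·6^6 + 3·6^3 + 3·6^2 + 3·6 + 2 = 140744; 140744−1 = 140743
i=4: 140743 = 3·6^6 + 3·6^3 + 3·6^2 + 3·6 + 1 (b=6); 6→7: 3·7^7 + 3·7^3 + 3·7^2 + 3·7 + 1 = 2471827; 2471827−1 = 2471826
i=5: 2471826 = 3·7^7 + 3·7^3 + 3·7^2 + 3·7 (b=7); 7→8: 3·8^8 + 3·8^3 + 3·8^2 + 3·8 = 50333400; 50333400−1 = 50333399
i=6: 50333399 = 3·8^8 + 3·8^3 + 3·8^2 + 2·8 + 7 (b=8); 8→9: 3·9^9 + 3·9^3 + 3·9^2 + 2·9 + 7 = 1162263922; 1162263922−1 = 1162263921
i=7: 1162263921 = 3·9^9 + 3·9^3 + 3·9^2 + 2·9 + 6 (b=9); 9→10: 3·10^10 + 3·10^3 + 3·10^2 + 2·10 + 6 = 30000003326; 30000003326−1 = 30000003325
i=8: 30000003325 = 3·10^10 + 3·10^3 + 3·10^2 + 2·10 + 5 (b=10); 10→11: 3·11^11 + 3·11^3 + 3·11^2 + 2·11 + 5 = 855935016216; 855935016216−1 = 855935016215

ω^ω·3 + ω^3·3 + ω^2·3 + ω·2 + 4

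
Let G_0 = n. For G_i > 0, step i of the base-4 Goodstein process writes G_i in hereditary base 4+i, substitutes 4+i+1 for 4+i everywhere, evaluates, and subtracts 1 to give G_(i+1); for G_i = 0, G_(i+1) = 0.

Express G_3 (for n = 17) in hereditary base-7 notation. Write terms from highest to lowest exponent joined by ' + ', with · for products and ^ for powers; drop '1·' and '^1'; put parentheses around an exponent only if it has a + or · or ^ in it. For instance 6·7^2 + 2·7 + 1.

(0) 17|_4 = 4^2 + 1 ↦ 5^2 + 1|_5 = 26 ⇒ 25
(1) 25|_5 = 5^2 ↦ 6^2|_6 = 36 ⇒ 35
(2) 35|_6 = 5·6 + 5 ↦ 5·7 + 5|_7 = 40 ⇒ 39
(3) 39|_7 = 5·7 + 4 ↦ 5·8 + 4|_8 = 44 ⇒ 43

5·7 + 4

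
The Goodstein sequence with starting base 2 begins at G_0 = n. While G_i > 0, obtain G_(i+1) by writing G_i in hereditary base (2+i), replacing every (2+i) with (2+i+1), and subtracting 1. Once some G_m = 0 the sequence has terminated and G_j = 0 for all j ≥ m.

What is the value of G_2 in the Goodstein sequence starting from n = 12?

1065

12 —HB2→ 2^(2 + 1) + 2^2 —bump→ 3^(3 + 1) + 3^3 = 108 —(−1)→ 107
107 —HB3→ 3^(3 + 1) + 2·3^2 + 2·3 + 2 —bump→ 4^(4 + 1) + 2·4^2 + 2·4 + 2 = 1066 —(−1)→ 1065
1065 —HB4→ 4^(4 + 1) + 2·4^2 + 2·4 + 1 —bump→ 5^(5 + 1) + 2·5^2 + 2·5 + 1 = 15686 —(−1)→ 15685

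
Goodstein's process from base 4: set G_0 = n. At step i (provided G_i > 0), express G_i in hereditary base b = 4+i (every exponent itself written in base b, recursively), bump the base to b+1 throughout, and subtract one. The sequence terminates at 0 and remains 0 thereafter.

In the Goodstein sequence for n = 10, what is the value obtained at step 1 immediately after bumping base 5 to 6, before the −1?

10 —HB4→ 2·4 + 2 —bump→ 2·5 + 2 = 12 —(−1)→ 11
11 —HB5→ 2·5 + 1 —bump→ 2·6 + 1 = 13 —(−1)→ 12

13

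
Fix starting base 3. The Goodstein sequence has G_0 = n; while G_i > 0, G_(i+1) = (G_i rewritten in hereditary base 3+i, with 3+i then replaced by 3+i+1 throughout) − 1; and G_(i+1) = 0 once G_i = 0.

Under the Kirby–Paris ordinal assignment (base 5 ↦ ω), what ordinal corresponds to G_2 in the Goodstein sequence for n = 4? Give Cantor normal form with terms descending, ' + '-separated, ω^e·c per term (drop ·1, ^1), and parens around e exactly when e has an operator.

step 0: 4 = 3 + 1; sub 4 for 3: 4 + 1; = 5; G_1 = 5−1 = 4
step 1: 4 = 4; sub 5 for 4: 5; = 5; G_2 = 5−1 = 4
step 2: 4 = 4; sub 6 for 5: 4; = 4; G_3 = 4−1 = 3

4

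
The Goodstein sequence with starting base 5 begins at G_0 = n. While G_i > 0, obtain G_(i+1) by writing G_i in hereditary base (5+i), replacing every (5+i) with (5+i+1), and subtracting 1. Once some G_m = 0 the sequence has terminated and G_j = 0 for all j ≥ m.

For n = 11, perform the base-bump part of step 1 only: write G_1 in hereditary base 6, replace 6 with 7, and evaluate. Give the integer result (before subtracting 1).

base 5: 11 = 2·5 + 1; at 6: 2·6 + 1 = 13; next = 12
base 6: 12 = 2·6; at 7: 2·7 = 14; next = 13

14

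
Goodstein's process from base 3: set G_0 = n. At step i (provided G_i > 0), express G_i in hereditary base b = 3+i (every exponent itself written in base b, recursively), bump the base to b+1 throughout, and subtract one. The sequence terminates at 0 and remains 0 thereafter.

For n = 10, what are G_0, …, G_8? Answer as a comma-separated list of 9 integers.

G_0=10  [base 3] 3^2 + 1  →[3↦4]→  4^2 + 1 = 17  −1 ⇒ G_1=16
G_1=16  [base 4] 4^2  →[4↦5]→  5^2 = 25  −1 ⇒ G_2=24
G_2=24  [base 5] 4·5 + 4  →[5↦6]→  4·6 + 4 = 28  −1 ⇒ G_3=27
G_3=27  [base 6] 4·6 + 3  →[6↦7]→  4·7 + 3 = 31  −1 ⇒ G_4=30
G_4=30  [base 7] 4·7 + 2  →[7↦8]→  4·8 + 2 = 34  −1 ⇒ G_5=33
G_5=33  [base 8] 4·8 + 1  →[8↦9]→  4·9 + 1 = 37  −1 ⇒ G_6=36
G_6=36  [base 9] 4·9  →[9↦10]→  4·10 = 40  −1 ⇒ G_7=39
G_7=39  [base 10] 3·10 + 9  →[10↦11]→  3·11 + 9 = 42  −1 ⇒ G_8=41

10, 16, 24, 27, 30, 33, 36, 39, 41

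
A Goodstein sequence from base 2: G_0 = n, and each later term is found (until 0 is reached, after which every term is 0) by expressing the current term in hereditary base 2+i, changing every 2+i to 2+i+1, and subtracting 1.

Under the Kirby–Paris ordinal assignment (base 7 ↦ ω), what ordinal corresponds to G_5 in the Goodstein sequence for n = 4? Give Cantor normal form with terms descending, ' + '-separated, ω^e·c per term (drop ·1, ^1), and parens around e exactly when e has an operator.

step 0: 4 = 2^2; sub 3 for 2: 3^3; = 27; G_1 = 27−1 = 26
step 1: 26 = 2·3^2 + 2·3 + 2; sub 4 for 3: 2·4^2 + 2·4 + 2; = 42; G_2 = 42−1 = 41
step 2: 41 = 2·4^2 + 2·4 + 1; sub 5 for 4: 2·5^2 + 2·5 + 1; = 61; G_3 = 61−1 = 60
step 3: 60 = 2·5^2 + 2·5; sub 6 for 5: 2·6^2 + 2·6; = 84; G_4 = 84−1 = 83
step 4: 83 = 2·6^2 + 6 + 5; sub 7 for 6: 2·7^2 + 7 + 5; = 110; G_5 = 110−1 = 109

ω^2·2 + ω + 4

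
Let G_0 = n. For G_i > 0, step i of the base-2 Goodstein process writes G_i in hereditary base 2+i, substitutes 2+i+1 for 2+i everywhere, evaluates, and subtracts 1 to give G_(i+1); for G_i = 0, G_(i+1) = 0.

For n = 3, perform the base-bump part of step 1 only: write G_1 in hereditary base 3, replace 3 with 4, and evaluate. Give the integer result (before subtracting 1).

base 2: 3 = 2 + 1; at 3: 3 + 1 = 4; next = 3
base 3: 3 = 3; at 4: 4 = 4; next = 3

4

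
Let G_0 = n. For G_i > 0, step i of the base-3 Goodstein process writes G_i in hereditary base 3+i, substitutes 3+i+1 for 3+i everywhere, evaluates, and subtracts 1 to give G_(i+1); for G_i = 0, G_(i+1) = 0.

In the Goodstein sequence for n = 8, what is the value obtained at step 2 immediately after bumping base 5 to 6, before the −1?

12

[0] 8 ≡ 2·3 + 2 (base 3). Lift 4: 10. −1: 9.
[1] 9 ≡ 2·4 + 1 (base 4). Lift 5: 11. −1: 10.
[2] 10 ≡ 2·5 (base 5). Lift 6: 12. −1: 11.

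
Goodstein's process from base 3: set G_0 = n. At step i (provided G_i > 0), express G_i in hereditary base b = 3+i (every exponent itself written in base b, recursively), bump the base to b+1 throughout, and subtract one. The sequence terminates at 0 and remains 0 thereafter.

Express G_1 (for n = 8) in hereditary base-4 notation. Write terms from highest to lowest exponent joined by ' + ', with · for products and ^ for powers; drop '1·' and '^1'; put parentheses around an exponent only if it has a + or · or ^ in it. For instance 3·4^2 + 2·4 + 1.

2·4 + 1

[0] 8 ≡ 2·3 + 2 (base 3). Lift 4: 10. −1: 9.
[1] 9 ≡ 2·4 + 1 (base 4). Lift 5: 11. −1: 10.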